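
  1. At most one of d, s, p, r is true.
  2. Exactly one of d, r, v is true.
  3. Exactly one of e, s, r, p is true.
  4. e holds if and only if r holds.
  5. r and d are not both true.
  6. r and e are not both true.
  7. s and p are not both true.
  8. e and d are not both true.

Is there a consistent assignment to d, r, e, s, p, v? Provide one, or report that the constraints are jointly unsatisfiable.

d: False, r: False, e: False, s: True, p: False, v: True

  (1) {d, s, p, r}: 1 true — at most one ✓
  (2) {d, r, v}: 1 true — exactly one ✓
  (3) {e, s, r, p}: 1 true — exactly one ✓
  (4) e=F, r=F — same ✓
  (5) r=F, d=F — not both ✓
  (6) r=F, e=F — not both ✓
  (7) s=T, p=F — not both ✓
  (8) e=F, d=F — not both ✓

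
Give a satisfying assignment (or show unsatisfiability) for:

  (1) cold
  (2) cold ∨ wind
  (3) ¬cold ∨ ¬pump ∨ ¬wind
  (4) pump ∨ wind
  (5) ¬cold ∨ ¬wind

Unit clause (cold) forces cold = True.
In (¬cold ∨ ¬wind) only ¬wind is left, so wind = False.
In (pump ∨ wind) only pump is left, so pump = True.
All clauses satisfied.

wind = False, pump = True, cold = True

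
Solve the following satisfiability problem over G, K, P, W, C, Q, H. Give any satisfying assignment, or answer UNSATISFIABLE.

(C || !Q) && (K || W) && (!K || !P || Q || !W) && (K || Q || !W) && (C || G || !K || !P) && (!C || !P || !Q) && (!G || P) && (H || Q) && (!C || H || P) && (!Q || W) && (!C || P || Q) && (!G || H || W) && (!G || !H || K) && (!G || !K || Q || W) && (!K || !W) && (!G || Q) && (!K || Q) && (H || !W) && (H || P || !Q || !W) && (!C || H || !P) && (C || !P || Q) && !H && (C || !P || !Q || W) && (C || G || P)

UNSATISFIABLE

Case H = True:
  Clause (!H) is falsified — contradiction.
Case H = False:
  (H || Q) forces Q = True.
  (C || !Q) forces C = True.
  (!C || !P || !Q) forces P = False.
  Clause (!C || H || P) is falsified — contradiction.
Both cases fail, so the formula is unsatisfiable.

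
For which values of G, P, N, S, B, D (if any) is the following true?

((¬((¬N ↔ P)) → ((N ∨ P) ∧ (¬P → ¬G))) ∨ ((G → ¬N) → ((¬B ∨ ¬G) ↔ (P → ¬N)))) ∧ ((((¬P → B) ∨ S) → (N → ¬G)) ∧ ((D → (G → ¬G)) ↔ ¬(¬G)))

G = True, P = True, N = False, S = False, B = False, D = False

  (¬((¬N ↔ P)) → ((N ∨ P) ∧ (¬P → ¬G))) ∨ ((G → ¬N) → ((¬B ∨ ¬G) ↔ (P → ¬N))) = True
    ¬((¬N ↔ P)) → ((N ∨ P) ∧ (¬P → ¬G)) = True
      ¬((¬N ↔ P)) = False
        ¬N ↔ P = True
          ¬N = True
      (N ∨ P) ∧ (¬P → ¬G) = True
        N ∨ P = True
        ¬P → ¬G = True
          ¬P = False
          ¬G = False
    (G → ¬N) → ((¬B ∨ ¬G) ↔ (P → ¬N)) = True
      G → ¬N = True
        ¬N = True
      (¬B ∨ ¬G) ↔ (P → ¬N) = True
        ¬B ∨ ¬G = True
          ¬B = True
          ¬G = False
        P → ¬N = True
          ¬N = True
  (((¬P → B) ∨ S) → (N → ¬G)) ∧ ((D → (G → ¬G)) ↔ ¬(¬G)) = True
    ((¬P → B) ∨ S) → (N → ¬G) = True
      (¬P → B) ∨ S = True
        ¬P → B = True
          ¬P = False
      N → ¬G = True
        ¬G = False
    (D → (G → ¬G)) ↔ ¬(¬G) = True
      D → (G → ¬G) = True
        G → ¬G = False
          ¬G = False
      ¬(¬G) = True
        ¬G = False
Both conjuncts True, so the formula holds.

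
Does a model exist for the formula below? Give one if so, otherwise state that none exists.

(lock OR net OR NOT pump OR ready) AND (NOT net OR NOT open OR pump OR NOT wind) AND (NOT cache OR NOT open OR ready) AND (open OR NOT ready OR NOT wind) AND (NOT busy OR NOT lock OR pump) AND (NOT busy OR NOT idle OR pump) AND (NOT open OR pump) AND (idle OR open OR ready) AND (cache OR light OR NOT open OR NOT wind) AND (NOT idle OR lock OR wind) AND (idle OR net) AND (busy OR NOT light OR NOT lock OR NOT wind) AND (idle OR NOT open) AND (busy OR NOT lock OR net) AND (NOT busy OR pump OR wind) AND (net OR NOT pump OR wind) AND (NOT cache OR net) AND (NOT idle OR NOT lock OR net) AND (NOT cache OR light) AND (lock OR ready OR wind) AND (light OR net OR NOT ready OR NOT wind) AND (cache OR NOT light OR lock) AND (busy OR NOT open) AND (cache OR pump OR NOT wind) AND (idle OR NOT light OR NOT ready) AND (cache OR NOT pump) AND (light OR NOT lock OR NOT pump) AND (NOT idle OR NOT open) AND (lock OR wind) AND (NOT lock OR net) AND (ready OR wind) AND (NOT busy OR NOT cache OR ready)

open = False, light = False, busy = False, pump = False, wind = False, net = True, idle = False, ready = True, cache = False, lock = True

Try open = True:
  (NOT open OR pump) forces pump = True.
  (idle OR NOT open) forces idle = True.
  clause (NOT idle OR NOT open) is falsified — backtrack.
So open = False.
Set light = False.
  then (NOT cache OR light) forces cache = False.
  then (cache OR NOT pump) forces pump = False.
  then (cache OR pump OR NOT wind) forces wind = False.
  then (lock OR wind) forces lock = True.
  then (NOT lock OR net) forces net = True.
  then (ready OR wind) forces ready = True.
  then (NOT busy OR NOT lock OR pump) forces busy = False.
Set idle = False.
All clauses satisfied.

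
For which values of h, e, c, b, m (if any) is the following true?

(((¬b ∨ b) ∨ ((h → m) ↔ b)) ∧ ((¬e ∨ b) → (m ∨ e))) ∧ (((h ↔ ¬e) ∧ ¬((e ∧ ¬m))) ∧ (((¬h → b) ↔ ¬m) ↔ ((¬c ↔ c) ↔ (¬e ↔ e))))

h = False, e = True, c = True, b = False, m = True

  ((¬b ∨ b) ∨ ((h → m) ↔ b)) ∧ ((¬e ∨ b) → (m ∨ e)) = True
    (¬b ∨ b) ∨ ((h → m) ↔ b) = True
      ¬b ∨ b = True
        ¬b = True
      (h → m) ↔ b = False
        h → m = True
    (¬e ∨ b) → (m ∨ e) = True
      ¬e ∨ b = False
        ¬e = False
      m ∨ e = True
  ((h ↔ ¬e) ∧ ¬((e ∧ ¬m))) ∧ (((¬h → b) ↔ ¬m) ↔ ((¬c ↔ c) ↔ (¬e ↔ e))) = True
    (h ↔ ¬e) ∧ ¬((e ∧ ¬m)) = True
      h ↔ ¬e = True
        ¬e = False
      ¬((e ∧ ¬m)) = True
        e ∧ ¬m = False
          ¬m = False
    ((¬h → b) ↔ ¬m) ↔ ((¬c ↔ c) ↔ (¬e ↔ e)) = True
      (¬h → b) ↔ ¬m = True
        ¬h → b = False
          ¬h = True
        ¬m = False
      (¬c ↔ c) ↔ (¬e ↔ e) = True
        ¬c ↔ c = False
          ¬c = False
        ¬e ↔ e = False
          ¬e = False
Both conjuncts True, so the formula holds.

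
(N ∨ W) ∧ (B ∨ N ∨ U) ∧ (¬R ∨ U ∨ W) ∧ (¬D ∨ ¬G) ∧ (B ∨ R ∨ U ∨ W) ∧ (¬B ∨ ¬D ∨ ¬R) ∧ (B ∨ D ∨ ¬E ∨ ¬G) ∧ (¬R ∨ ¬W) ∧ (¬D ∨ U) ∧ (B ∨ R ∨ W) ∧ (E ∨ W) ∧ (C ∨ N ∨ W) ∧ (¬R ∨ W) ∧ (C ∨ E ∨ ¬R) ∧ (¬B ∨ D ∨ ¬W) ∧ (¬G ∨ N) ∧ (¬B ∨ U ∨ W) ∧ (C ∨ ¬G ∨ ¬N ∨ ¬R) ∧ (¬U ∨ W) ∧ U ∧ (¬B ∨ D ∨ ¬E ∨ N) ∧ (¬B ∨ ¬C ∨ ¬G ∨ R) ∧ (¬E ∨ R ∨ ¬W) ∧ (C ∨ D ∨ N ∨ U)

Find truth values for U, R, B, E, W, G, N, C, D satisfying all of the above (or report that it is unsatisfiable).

Unit clause (U) forces U = True.
In (¬U ∨ W) only W is left, so W = True.
In (¬R ∨ ¬W) only ¬R is left, so R = False.
In (¬E ∨ R ∨ ¬W) only ¬E is left, so E = False.
Set B = False.
Set G = False.
Set N = True.
Set C = False.
Set D = False.
All clauses satisfied.

U = True; R = False; B = False; E = False; W = True; G = False; N = True; C = False; D = False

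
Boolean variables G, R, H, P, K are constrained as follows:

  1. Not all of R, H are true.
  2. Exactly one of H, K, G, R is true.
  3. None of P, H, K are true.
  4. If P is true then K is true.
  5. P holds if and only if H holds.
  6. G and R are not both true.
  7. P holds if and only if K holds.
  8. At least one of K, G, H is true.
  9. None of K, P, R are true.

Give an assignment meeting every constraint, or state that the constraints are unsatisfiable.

G = True, R = False, H = False, P = False, K = False

  (1) {R, H}: 0/2 true — not all ✓
  (2) {H, K, G, R}: 1 true — exactly one ✓
  (3) {P, H, K}: 0 true — none ✓
  (4) P=F ⇒ K: vacuous ✓
  (5) P=F, H=F — same ✓
  (6) G=T, R=F — not both ✓
  (7) P=F, K=F — same ✓
  (8) {K, G, H}: 1 true — at least one ✓
  (9) {K, P, R}: 0 true — none ✓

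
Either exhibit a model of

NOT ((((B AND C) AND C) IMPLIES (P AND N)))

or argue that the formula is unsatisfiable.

C = True, N = True, P = False, B = True

  NOT ((((B AND C) AND C) IMPLIES (P AND N))) = True
    ((B AND C) AND C) IMPLIES (P AND N) = False
      (B AND C) AND C = True
        B AND C = True
      P AND N = False
The formula evaluates to True.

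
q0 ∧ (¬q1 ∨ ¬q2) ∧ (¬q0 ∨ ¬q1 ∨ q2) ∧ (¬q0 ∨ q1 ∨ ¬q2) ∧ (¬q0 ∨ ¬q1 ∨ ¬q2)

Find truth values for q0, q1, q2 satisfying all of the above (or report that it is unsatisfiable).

Unit clause (q0) forces q0 = True.
Try q1 = True:
  (¬q1 ∨ ¬q2) forces q2 = False.
  clause (¬q0 ∨ ¬q1 ∨ q2) is falsified — backtrack.
So q1 = False.
  then (¬q0 ∨ q1 ∨ ¬q2) forces q2 = False.
Check each clause:
  (q0): q0 holds.
  (¬q1 ∨ ¬q2): ¬q1 holds.
  (¬q0 ∨ ¬q1 ∨ q2): ¬q1 holds.
  (¬q0 ∨ q1 ∨ ¬q2): ¬q2 holds.
  (¬q0 ∨ ¬q1 ∨ ¬q2): ¬q1 holds.
All clauses satisfied.

q0: True, q1: False, q2: False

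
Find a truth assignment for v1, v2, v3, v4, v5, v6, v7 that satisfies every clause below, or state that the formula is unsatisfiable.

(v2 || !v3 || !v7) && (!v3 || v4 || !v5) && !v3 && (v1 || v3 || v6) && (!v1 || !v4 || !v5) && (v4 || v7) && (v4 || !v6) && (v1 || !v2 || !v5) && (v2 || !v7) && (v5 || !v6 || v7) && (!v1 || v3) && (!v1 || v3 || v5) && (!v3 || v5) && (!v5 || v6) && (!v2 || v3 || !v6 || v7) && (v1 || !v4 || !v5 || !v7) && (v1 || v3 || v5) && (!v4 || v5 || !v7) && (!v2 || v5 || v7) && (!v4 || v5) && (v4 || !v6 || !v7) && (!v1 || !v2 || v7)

Unit clause (!v3) forces v3 = False.
In (!v1 || v3) only !v1 is left, so v1 = False.
In (v1 || v3 || v5) only v5 is left, so v5 = True.
In (v1 || v3 || v6) only v6 is left, so v6 = True.
In (v4 || !v6) only v4 is left, so v4 = True.
In (v1 || !v2 || !v5) only !v2 is left, so v2 = False.
In (v2 || !v7) only !v7 is left, so v7 = False.
All clauses satisfied.

v1: False, v2: False, v3: False, v4: True, v5: True, v6: True, v7: False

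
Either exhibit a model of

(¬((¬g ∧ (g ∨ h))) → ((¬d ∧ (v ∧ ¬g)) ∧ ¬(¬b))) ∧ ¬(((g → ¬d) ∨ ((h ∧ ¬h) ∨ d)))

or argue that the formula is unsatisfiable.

Unsatisfiable — no assignment works.

The conjunct ¬(((g → ¬d) ∨ ((h ∧ ¬h) ∨ d))) is unsatisfiable on its own:
  d=F, g=F, h=F: evaluates to False.
  d=F, g=F, h=T: evaluates to False.
  d=F, g=T, h=F: evaluates to False.
  d=F, g=T, h=T: evaluates to False.
  d=T, g=F, h=F: evaluates to False.
  d=T, g=F, h=T: evaluates to False.
  d=T, g=T, h=F: evaluates to False.
  d=T, g=T, h=T: evaluates to False.
So the whole conjunction is unsatisfiable.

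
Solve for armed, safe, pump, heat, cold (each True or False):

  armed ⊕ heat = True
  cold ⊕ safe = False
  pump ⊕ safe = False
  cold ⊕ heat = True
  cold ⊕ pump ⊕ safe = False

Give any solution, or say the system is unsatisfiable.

armed=F, safe=F, pump=F, heat=T, cold=F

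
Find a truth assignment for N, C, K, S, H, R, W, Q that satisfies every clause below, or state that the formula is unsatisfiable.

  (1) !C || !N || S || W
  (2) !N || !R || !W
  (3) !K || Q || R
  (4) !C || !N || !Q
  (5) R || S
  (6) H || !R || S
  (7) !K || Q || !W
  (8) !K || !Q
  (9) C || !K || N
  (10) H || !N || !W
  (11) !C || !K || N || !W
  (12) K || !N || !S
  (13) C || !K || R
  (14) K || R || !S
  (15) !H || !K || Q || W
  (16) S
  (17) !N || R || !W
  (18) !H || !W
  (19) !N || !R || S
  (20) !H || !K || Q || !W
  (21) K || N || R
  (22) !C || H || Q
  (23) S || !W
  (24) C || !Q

Unit clause (S) forces S = True.
Set N = False.
Set C = True.
Try K = True:
  (!K || !Q) forces Q = False.
  (!K || Q || R) forces R = True.
  (!K || Q || !W) forces W = False.
  (!H || !K || Q || W) forces H = False.
  clause (!C || H || Q) is falsified — backtrack.
So K = False.
  then (K || R || !S) forces R = True.
Set H = True.
  then (!H || !W) forces W = False.
Set Q = False.
All clauses satisfied.

N = False, C = True, K = False, S = True, H = True, R = True, W = False, Q = False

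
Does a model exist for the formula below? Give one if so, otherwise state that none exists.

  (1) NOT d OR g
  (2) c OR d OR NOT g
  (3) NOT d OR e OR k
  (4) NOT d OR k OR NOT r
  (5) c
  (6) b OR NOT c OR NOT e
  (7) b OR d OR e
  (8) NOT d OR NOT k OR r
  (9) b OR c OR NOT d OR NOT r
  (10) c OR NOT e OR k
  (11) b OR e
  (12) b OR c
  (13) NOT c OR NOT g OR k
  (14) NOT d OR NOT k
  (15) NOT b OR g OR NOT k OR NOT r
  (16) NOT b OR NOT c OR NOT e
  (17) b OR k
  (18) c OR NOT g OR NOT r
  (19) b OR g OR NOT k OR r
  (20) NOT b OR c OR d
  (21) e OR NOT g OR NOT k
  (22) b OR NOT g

Unit clause (c) forces c = True.
Set k = True.
  then (NOT d OR NOT k) forces d = False.
Try g = True:
  (e OR NOT g OR NOT k) forces e = True.
  (b OR NOT c OR NOT e) forces b = True.
  clause (NOT b OR NOT c OR NOT e) is falsified — backtrack.
So g = False.
Try b = False:
  (b OR NOT c OR NOT e) forces e = False.
  clause (b OR d OR e) is falsified — backtrack.
So b = True.
  then (NOT b OR g OR NOT k OR NOT r) forces r = False.
  then (NOT b OR NOT c OR NOT e) forces e = False.
All clauses satisfied.

k = True, c = True, g = False, b = True, e = False, d = False, r = False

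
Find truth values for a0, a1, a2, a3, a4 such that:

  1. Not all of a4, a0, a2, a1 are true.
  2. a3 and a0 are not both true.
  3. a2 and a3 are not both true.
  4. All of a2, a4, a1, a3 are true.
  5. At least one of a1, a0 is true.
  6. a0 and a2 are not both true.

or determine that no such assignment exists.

Case a2 = True:
  (3) with a2=T forces a3 = False.
  Constraint (4) is violated (a3=F) — contradiction.
Case a2 = False:
  Constraint (4) is violated (a2=F) — contradiction.
Both cases fail — unsatisfiable.

No satisfying assignment exists.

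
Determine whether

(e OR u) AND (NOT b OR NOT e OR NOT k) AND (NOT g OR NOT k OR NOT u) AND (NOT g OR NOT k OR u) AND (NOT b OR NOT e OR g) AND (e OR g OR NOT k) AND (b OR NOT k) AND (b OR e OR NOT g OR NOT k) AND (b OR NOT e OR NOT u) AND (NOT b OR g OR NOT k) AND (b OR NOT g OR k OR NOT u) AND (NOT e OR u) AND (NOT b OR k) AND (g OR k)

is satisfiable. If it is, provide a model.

Unsatisfiable — no assignment works.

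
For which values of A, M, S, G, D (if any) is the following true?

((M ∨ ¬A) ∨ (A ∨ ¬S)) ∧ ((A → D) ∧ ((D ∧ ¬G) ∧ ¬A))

A = False, M = True, S = True, G = False, D = True

  (M ∨ ¬A) ∨ (A ∨ ¬S) = True
    M ∨ ¬A = True
      ¬A = True
    A ∨ ¬S = False
      ¬S = False
  (A → D) ∧ ((D ∧ ¬G) ∧ ¬A) = True
    A → D = True
    (D ∧ ¬G) ∧ ¬A = True
      D ∧ ¬G = True
        ¬G = True
      ¬A = True
Both conjuncts True, so the formula holds.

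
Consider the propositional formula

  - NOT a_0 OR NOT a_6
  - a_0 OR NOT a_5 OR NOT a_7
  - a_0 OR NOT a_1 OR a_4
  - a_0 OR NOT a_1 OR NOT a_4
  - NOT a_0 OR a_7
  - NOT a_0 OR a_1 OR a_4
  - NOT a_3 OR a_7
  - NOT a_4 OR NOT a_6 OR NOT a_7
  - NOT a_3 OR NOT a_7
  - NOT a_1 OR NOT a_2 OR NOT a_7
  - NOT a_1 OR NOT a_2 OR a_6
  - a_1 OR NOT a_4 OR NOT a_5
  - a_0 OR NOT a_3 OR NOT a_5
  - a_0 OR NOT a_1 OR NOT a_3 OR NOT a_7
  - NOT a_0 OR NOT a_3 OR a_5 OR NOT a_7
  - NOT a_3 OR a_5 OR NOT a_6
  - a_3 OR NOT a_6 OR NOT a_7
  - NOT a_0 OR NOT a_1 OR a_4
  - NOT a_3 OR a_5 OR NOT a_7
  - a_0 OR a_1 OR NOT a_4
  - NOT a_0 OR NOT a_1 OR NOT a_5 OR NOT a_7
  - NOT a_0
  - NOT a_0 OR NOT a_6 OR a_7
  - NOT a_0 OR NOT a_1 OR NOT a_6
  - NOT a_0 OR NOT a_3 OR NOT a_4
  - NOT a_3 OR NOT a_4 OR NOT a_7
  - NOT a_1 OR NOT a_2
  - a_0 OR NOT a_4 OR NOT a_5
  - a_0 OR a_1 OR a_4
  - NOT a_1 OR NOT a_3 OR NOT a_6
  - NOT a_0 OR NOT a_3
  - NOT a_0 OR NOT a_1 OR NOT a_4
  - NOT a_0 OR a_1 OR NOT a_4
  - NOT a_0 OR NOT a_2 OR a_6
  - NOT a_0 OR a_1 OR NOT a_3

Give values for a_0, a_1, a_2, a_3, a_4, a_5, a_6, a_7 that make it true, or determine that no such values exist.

Case a_1 = True:
  (NOT a_0) forces a_0 = False.
  (a_0 OR NOT a_1 OR a_4) forces a_4 = True.
  Clause (a_0 OR NOT a_1 OR NOT a_4) is falsified — contradiction.
Case a_1 = False:
  (NOT a_0) forces a_0 = False.
  (a_0 OR a_1 OR NOT a_4) forces a_4 = False.
  Clause (a_0 OR a_1 OR a_4) is falsified — contradiction.
Both cases fail, so the formula is unsatisfiable.

Unsatisfiable — no assignment works.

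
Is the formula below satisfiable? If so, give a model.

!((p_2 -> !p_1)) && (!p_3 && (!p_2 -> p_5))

p_1: True, p_2: True, p_3: False, p_5: False

  !((p_2 -> !p_1)) = True
    p_2 -> !p_1 = False
      !p_1 = False
  !p_3 && (!p_2 -> p_5) = True
    !p_3 = True
    !p_2 -> p_5 = True
      !p_2 = False
Both conjuncts True, so the formula holds.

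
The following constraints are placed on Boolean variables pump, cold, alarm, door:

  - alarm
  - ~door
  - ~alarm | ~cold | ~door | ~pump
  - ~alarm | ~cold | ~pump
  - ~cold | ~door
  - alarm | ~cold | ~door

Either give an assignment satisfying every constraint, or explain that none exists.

Unit clause (alarm) forces alarm = True.
Unit clause (~door) forces door = False.
Set pump = False.
Set cold = True.
Check each clause:
  (alarm): alarm holds.
  (~door): ~door holds.
  (~alarm | ~cold | ~door | ~pump): ~door holds.
  (~alarm | ~cold | ~pump): ~pump holds.
  (~cold | ~door): ~door holds.
  (alarm | ~cold | ~door): alarm holds.
All clauses satisfied.

pump = False; cold = True; alarm = True; door = False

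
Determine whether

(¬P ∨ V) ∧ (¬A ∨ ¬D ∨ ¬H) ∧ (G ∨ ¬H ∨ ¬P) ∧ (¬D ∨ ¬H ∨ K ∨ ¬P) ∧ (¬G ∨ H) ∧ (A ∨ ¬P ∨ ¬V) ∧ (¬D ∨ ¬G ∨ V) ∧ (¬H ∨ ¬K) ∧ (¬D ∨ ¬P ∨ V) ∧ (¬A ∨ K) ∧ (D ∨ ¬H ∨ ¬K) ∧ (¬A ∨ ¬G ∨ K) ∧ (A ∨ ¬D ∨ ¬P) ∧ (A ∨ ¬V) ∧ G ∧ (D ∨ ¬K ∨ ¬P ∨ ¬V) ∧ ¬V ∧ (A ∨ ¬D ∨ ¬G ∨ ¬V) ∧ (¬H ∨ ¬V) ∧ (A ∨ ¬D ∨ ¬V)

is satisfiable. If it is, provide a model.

Unit clause (G) forces G = True.
Unit clause (¬V) forces V = False.
In (¬P ∨ V) only ¬P is left, so P = False.
In (¬G ∨ H) only H is left, so H = True.
In (¬D ∨ ¬G ∨ V) only ¬D is left, so D = False.
In (¬H ∨ ¬K) only ¬K is left, so K = False.
In (¬A ∨ K) only ¬A is left, so A = False.
All clauses satisfied.

K=F, G=T, V=F, P=F, H=T, D=F, A=F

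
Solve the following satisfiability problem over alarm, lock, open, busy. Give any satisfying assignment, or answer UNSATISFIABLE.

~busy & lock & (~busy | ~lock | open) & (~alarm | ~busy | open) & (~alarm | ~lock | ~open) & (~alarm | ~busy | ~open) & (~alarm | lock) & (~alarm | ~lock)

Unit clause (~busy) forces busy = False.
Unit clause (lock) forces lock = True.
In (~alarm | ~lock) only ~alarm is left, so alarm = False.
Set open = True.
Check each clause:
  (~busy): ~busy holds.
  (lock): lock holds.
  (~busy | ~lock | open): ~busy holds.
  (~alarm | ~busy | open): ~alarm holds.
  (~alarm | ~lock | ~open): ~alarm holds.
  (~alarm | ~busy | ~open): ~alarm holds.
  (~alarm | lock): ~alarm holds.
  (~alarm | ~lock): ~alarm holds.
All clauses satisfied.

alarm = False, lock = True, open = True, busy = False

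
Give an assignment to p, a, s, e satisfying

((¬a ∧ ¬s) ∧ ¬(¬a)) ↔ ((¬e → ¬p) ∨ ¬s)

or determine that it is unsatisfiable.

p = True; a = False; s = True; e = False

  ((¬a ∧ ¬s) ∧ ¬(¬a)) ↔ ((¬e → ¬p) ∨ ¬s) = True
    (¬a ∧ ¬s) ∧ ¬(¬a) = False
      ¬a ∧ ¬s = False
        ¬a = True
        ¬s = False
      ¬(¬a) = False
        ¬a = True
    (¬e → ¬p) ∨ ¬s = False
      ¬e → ¬p = False
        ¬e = True
        ¬p = False
      ¬s = False
The formula evaluates to True.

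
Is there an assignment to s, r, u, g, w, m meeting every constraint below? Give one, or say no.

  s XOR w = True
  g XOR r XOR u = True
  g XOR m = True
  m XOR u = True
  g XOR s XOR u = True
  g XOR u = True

Unsatisfiable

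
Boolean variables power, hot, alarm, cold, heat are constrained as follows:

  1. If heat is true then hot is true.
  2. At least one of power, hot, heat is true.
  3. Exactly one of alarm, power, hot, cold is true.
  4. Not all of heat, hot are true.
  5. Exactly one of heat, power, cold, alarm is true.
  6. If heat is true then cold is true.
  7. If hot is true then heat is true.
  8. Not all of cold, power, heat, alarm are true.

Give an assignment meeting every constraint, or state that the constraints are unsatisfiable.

power = True, hot = False, alarm = False, cold = False, heat = False

  (1) heat=F ⇒ hot: vacuous ✓
  (2) {power, hot, heat}: 1 true — at least one ✓
  (3) {alarm, power, hot, cold}: 1 true — exactly one ✓
  (4) {heat, hot}: 0/2 true — not all ✓
  (5) {heat, power, cold, alarm}: 1 true — exactly one ✓
  (6) heat=F ⇒ cold: vacuous ✓
  (7) hot=F ⇒ heat: vacuous ✓
  (8) {cold, power, heat, alarm}: 1/4 true — not all ✓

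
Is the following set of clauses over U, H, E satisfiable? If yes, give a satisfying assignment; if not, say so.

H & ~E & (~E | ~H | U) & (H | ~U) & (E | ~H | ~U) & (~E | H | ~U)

U = False, H = True, E = False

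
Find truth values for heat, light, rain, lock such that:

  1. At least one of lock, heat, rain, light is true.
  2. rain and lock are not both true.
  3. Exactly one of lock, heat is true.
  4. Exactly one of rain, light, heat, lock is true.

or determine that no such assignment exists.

heat = True, light = False, rain = False, lock = False

  (1) {lock, heat, rain, light}: 1 true — at least one ✓
  (2) rain=F, lock=F — not both ✓
  (3) {lock, heat}: 1 true — exactly one ✓
  (4) {rain, light, heat, lock}: 1 true — exactly one ✓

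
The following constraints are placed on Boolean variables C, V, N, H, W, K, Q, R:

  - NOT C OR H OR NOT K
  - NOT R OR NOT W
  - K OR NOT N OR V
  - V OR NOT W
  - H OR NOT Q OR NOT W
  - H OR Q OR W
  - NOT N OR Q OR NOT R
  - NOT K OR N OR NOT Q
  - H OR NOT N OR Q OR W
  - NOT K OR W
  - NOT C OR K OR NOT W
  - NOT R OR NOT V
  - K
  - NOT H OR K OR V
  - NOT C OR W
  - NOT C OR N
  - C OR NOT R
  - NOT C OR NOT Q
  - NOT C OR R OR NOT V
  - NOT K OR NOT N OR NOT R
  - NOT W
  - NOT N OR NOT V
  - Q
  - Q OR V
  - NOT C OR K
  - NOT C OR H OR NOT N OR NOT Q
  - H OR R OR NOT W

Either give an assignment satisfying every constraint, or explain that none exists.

Case W = True:
  Clause (NOT W) is falsified — contradiction.
Case W = False:
  (NOT K OR W) forces K = False.
  Clause (K) is falsified — contradiction.
Both cases fail, so the formula is unsatisfiable.

Unsatisfiable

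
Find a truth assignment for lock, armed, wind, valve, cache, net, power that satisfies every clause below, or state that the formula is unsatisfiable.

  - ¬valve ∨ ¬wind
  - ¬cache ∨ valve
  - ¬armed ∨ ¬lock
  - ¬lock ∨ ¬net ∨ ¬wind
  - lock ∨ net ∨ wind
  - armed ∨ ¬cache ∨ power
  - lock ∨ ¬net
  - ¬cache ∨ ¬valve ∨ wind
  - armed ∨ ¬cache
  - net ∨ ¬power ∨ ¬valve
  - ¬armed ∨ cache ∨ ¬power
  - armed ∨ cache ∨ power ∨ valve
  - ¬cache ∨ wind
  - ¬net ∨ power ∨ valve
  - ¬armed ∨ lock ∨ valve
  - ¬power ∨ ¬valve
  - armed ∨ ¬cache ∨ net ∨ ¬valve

lock = True; armed = False; wind = False; valve = True; cache = False; net = False; power = False

Set lock = True.
  then (¬armed ∨ ¬lock) forces armed = False.
  then (armed ∨ ¬cache) forces cache = False.
Set wind = False.
Set valve = True.
  then (¬power ∨ ¬valve) forces power = False.
Set net = False.
All clauses satisfied.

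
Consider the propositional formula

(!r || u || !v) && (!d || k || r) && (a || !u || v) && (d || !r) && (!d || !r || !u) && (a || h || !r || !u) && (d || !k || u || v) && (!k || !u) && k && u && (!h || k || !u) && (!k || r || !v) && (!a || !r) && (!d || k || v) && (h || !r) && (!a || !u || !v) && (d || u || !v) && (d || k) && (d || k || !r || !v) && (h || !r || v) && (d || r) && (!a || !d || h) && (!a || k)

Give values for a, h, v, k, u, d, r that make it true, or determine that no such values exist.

UNSATISFIABLE

Case k = True:
  (!k || !u) forces u = False.
  Clause (u) is falsified — contradiction.
Case k = False:
  Clause (k) is falsified — contradiction.
Both cases fail, so the formula is unsatisfiable.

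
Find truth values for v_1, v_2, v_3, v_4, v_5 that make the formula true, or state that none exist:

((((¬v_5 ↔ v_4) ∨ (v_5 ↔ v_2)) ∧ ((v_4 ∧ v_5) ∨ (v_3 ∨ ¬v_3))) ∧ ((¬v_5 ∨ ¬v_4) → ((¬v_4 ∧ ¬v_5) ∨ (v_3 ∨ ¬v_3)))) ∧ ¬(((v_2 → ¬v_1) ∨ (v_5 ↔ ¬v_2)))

v_1 = True, v_2 = True, v_3 = True, v_4 = False, v_5 = True

  (((¬v_5 ↔ v_4) ∨ (v_5 ↔ v_2)) ∧ ((v_4 ∧ v_5) ∨ (v_3 ∨ ¬v_3))) ∧ ((¬v_5 ∨ ¬v_4) → ((¬v_4 ∧ ¬v_5) ∨ (v_3 ∨ ¬v_3))) = True
    ((¬v_5 ↔ v_4) ∨ (v_5 ↔ v_2)) ∧ ((v_4 ∧ v_5) ∨ (v_3 ∨ ¬v_3)) = True
      (¬v_5 ↔ v_4) ∨ (v_5 ↔ v_2) = True
        ¬v_5 ↔ v_4 = True
          ¬v_5 = False
        v_5 ↔ v_2 = True
      (v_4 ∧ v_5) ∨ (v_3 ∨ ¬v_3) = True
        v_4 ∧ v_5 = False
        v_3 ∨ ¬v_3 = True
          ¬v_3 = False
    (¬v_5 ∨ ¬v_4) → ((¬v_4 ∧ ¬v_5) ∨ (v_3 ∨ ¬v_3)) = True
      ¬v_5 ∨ ¬v_4 = True
        ¬v_5 = False
        ¬v_4 = True
      (¬v_4 ∧ ¬v_5) ∨ (v_3 ∨ ¬v_3) = True
        ¬v_4 ∧ ¬v_5 = False
          ¬v_4 = True
          ¬v_5 = False
        v_3 ∨ ¬v_3 = True
          ¬v_3 = False
  ¬(((v_2 → ¬v_1) ∨ (v_5 ↔ ¬v_2))) = True
    (v_2 → ¬v_1) ∨ (v_5 ↔ ¬v_2) = False
      v_2 → ¬v_1 = False
        ¬v_1 = False
      v_5 ↔ ¬v_2 = False
        ¬v_2 = False
Both conjuncts True, so the formula holds.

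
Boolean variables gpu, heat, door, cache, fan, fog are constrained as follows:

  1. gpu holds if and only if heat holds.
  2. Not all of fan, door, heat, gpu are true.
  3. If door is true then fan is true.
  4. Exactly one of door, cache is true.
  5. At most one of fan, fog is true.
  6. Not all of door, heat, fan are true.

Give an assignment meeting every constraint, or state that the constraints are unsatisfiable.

gpu=F; heat=F; door=F; cache=T; fan=F; fog=T

  (1) gpu=F, heat=F — same ✓
  (2) {fan, door, heat, gpu}: 0/4 true — not all ✓
  (3) door=F ⇒ fan: vacuous ✓
  (4) {door, cache}: 1 true — exactly one ✓
  (5) {fan, fog}: 1 true — at most one ✓
  (6) {door, heat, fan}: 0/3 true — not all ✓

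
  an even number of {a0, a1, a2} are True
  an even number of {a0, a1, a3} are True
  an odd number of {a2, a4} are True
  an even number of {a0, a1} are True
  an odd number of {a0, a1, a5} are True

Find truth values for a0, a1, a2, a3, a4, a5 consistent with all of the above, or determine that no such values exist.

a0: False; a1: False; a2: False; a3: False; a4: True; a5: True

{a0, a1, a2}: 0 true → even ✓
{a0, a1, a3}: 0 true → even ✓
{a2, a4}: 1 true → odd ✓
{a0, a1}: 0 true → even ✓
{a0, a1, a5}: 1 true → odd ✓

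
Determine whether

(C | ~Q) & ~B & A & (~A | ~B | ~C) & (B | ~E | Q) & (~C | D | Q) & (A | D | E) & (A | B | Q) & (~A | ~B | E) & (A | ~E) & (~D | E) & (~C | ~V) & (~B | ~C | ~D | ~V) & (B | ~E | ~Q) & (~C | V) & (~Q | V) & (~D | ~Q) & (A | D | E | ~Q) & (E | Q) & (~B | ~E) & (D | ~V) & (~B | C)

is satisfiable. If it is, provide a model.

Case Q = True:
  (C | ~Q) forces C = True.
  (~B) forces B = False.
  (A) forces A = True.
  (~C | ~V) forces V = False.
  Clause (~C | V) is falsified — contradiction.
Case Q = False:
  (~B) forces B = False.
  (A) forces A = True.
  (B | ~E | Q) forces E = False.
  Clause (E | Q) is falsified — contradiction.
Both cases fail, so the formula is unsatisfiable.

UNSATISFIABLE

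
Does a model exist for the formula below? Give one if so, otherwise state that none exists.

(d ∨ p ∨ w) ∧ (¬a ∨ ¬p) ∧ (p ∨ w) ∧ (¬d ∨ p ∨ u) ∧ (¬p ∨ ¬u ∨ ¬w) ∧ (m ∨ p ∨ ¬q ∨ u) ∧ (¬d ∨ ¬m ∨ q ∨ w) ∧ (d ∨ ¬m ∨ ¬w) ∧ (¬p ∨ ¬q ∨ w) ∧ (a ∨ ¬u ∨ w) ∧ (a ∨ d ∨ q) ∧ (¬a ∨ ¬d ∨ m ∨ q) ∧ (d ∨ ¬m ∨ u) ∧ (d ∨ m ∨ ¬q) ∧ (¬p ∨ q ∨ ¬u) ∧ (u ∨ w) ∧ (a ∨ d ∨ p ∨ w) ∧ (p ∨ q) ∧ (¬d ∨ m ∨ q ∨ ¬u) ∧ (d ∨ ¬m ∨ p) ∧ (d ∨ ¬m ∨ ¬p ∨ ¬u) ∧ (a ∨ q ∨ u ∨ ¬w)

p = False, q = True, d = True, w = True, a = False, u = True, m = False

Set p = False.
  then (p ∨ w) forces w = True.
  then (p ∨ q) forces q = True.
Set d = True.
  then (¬d ∨ p ∨ u) forces u = True.
Set a = False.
Set m = False.
All clauses satisfied.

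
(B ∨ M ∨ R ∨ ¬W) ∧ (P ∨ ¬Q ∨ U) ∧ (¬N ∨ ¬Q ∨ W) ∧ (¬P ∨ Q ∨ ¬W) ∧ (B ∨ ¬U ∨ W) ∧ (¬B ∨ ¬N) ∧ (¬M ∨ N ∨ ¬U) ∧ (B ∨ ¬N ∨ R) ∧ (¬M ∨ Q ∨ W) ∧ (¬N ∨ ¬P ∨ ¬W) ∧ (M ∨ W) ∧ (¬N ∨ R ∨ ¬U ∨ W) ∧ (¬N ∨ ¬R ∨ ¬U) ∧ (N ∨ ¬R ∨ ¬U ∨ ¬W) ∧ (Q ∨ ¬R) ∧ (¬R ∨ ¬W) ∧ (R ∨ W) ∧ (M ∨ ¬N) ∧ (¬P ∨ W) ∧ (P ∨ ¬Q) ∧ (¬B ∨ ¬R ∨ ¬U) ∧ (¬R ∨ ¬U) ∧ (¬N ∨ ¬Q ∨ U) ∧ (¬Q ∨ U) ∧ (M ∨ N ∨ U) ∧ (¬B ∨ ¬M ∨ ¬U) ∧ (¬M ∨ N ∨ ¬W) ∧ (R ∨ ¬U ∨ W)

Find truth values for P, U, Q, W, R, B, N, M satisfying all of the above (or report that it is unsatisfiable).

P = False; U = True; Q = False; W = True; R = False; B = True; N = False; M = False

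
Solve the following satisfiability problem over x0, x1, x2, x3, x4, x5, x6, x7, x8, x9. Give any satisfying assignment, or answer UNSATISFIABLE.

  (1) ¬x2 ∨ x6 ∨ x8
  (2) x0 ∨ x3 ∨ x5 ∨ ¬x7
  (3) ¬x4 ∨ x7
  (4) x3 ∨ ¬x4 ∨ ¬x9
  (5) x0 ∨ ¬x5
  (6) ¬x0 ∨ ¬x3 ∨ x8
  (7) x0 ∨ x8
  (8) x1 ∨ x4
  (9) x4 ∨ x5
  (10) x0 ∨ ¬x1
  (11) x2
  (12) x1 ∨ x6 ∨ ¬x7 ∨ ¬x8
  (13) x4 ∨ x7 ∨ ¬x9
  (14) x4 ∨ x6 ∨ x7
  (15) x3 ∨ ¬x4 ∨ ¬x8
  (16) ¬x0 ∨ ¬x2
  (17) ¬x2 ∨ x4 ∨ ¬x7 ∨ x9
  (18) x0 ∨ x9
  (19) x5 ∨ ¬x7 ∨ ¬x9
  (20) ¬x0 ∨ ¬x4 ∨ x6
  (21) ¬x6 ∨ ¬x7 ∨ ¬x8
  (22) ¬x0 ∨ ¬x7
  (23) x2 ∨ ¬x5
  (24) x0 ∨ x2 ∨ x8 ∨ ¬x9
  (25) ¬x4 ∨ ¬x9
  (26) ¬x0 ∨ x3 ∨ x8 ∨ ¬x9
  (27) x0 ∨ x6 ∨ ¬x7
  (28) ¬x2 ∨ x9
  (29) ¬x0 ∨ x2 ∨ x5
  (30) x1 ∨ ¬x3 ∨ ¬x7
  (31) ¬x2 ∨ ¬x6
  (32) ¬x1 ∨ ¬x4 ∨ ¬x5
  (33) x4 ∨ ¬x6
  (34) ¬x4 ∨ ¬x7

No satisfying assignment exists.

Case x1 = True:
  (x0 ∨ ¬x1) forces x0 = True.
  (x2) forces x2 = True.
  Clause (¬x0 ∨ ¬x2) is falsified — contradiction.
Case x1 = False:
  (x1 ∨ x4) forces x4 = True.
  (¬x4 ∨ x7) forces x7 = True.
  Clause (¬x4 ∨ ¬x7) is falsified — contradiction.
Both cases fail, so the formula is unsatisfiable.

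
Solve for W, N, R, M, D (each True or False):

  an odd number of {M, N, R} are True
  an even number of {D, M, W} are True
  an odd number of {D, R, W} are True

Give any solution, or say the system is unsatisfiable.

W = False, N = False, R = True, M = False, D = False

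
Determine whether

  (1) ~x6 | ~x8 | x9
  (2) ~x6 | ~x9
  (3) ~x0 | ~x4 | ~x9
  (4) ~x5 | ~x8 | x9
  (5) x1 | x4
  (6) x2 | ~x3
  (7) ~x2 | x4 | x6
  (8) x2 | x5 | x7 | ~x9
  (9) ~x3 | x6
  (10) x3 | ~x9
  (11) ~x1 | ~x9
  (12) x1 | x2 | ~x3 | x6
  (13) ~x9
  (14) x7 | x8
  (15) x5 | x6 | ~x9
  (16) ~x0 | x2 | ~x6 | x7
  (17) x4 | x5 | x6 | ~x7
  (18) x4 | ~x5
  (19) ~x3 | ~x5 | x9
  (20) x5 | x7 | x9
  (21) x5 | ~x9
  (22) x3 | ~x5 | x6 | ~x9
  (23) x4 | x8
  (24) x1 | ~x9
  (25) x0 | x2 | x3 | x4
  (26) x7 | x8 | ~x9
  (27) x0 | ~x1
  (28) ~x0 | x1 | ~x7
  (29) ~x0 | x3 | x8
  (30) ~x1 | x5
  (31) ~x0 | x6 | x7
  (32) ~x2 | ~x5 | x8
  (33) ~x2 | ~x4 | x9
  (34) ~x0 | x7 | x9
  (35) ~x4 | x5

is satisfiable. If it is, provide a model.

Unit clause (~x9) forces x9 = False.
Set x0 = False.
  then (x0 | ~x1) forces x1 = False.
  then (x1 | x4) forces x4 = True.
  then (~x2 | ~x4 | x9) forces x2 = False.
  then (~x4 | x5) forces x5 = True.
  then (~x5 | ~x8 | x9) forces x8 = False.
  then (x2 | ~x3) forces x3 = False.
  then (x7 | x8) forces x7 = True.
Set x6 = True.
All clauses satisfied.

x0=F; x1=F; x2=F; x3=F; x4=T; x5=T; x6=T; x7=T; x8=F; x9=F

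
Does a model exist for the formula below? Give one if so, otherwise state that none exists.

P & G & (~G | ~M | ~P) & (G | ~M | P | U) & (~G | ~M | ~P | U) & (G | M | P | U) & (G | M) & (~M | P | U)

P = True, U = False, M = False, G = True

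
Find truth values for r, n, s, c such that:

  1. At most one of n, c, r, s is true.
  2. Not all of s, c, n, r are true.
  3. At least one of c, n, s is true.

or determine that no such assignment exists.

r = False, n = False, s = True, c = False

  (1) {n, c, r, s}: 1 true — at most one ✓
  (2) {s, c, n, r}: 1/4 true — not all ✓
  (3) {c, n, s}: 1 true — at least one ✓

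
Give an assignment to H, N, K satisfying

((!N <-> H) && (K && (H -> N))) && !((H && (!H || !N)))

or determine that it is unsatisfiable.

H=F, N=T, K=T

  (!N <-> H) && (K && (H -> N)) = True
    !N <-> H = True
      !N = False
    K && (H -> N) = True
      H -> N = True
  !((H && (!H || !N))) = True
    H && (!H || !N) = False
      !H || !N = True
        !H = True
        !N = False
Both conjuncts True, so the formula holds.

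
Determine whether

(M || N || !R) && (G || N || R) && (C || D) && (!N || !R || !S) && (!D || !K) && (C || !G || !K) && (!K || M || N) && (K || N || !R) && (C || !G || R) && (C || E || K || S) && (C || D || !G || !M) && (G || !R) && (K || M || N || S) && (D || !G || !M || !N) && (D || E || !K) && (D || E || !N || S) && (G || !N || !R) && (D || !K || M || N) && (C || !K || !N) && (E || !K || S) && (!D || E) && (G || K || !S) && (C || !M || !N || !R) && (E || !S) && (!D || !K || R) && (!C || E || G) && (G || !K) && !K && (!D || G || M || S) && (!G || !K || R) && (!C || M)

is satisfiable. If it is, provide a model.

E=T, M=T, N=T, K=F, C=T, D=T, G=T, S=F, R=T

Unit clause (!K) forces K = False.
Set E = True.
Set M = True.
Set N = True.
Set C = True.
Set D = True.
Set G = True.
Set S = False.
Set R = True.
All clauses satisfied.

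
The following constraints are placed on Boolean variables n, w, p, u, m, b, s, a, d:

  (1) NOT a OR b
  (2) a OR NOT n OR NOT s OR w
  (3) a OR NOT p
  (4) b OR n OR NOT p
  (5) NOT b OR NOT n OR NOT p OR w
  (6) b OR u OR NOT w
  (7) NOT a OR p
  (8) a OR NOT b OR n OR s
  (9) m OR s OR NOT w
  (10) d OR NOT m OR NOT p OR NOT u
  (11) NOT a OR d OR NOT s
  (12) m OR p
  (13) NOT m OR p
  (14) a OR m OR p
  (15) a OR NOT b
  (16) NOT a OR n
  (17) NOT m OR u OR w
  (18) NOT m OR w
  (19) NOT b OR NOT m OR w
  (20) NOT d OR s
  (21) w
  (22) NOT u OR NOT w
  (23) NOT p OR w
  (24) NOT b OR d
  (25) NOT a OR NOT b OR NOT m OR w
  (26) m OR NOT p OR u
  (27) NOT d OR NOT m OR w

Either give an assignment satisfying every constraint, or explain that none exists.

n: True, w: True, p: True, u: False, m: True, b: True, s: True, a: True, d: True

Unit clause (w) forces w = True.
In (NOT u OR NOT w) only NOT u is left, so u = False.
In (b OR u OR NOT w) only b is left, so b = True.
In (a OR NOT b) only a is left, so a = True.
In (NOT a OR n) only n is left, so n = True.
In (NOT b OR d) only d is left, so d = True.
In (NOT a OR p) only p is left, so p = True.
In (NOT d OR s) only s is left, so s = True.
In (m OR NOT p OR u) only m is left, so m = True.
All clauses satisfied.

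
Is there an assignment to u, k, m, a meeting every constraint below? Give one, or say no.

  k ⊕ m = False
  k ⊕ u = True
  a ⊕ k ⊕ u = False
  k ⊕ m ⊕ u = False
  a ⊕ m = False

u: False; k: True; m: True; a: True

k ⊕ m = T ⊕ T = False ✓
k ⊕ u = T ⊕ F = True ✓
a ⊕ k ⊕ u = T ⊕ T ⊕ F = False ✓
k ⊕ m ⊕ u = T ⊕ T ⊕ F = False ✓
a ⊕ m = T ⊕ T = False ✓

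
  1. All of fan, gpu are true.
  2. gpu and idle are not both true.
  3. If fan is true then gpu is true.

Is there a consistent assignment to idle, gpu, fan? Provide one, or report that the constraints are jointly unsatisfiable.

idle = False, gpu = True, fan = True

  (1) {fan, gpu}: all 2 true ✓
  (2) gpu=T, idle=F — not both ✓
  (3) fan=T ⇒ gpu: T ✓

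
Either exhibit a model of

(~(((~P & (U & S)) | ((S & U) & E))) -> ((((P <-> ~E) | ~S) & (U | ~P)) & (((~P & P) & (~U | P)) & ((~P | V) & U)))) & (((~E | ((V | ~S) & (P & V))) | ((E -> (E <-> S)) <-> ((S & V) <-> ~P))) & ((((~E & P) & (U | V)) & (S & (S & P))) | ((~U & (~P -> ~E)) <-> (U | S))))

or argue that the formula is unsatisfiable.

Case U = True: the formula simplifies to (~(((~P & S) | (S & E))) -> (((P <-> ~E) | ~S) & (((~P & P) & P) & (~P | V)))) & (((~E | ((V | ~S) & (P & V))) | ((E -> (E <-> S)) <-> ((S & V) <-> ~P))) & ((~E & P) & (S & (S & P)))).
  E = True: the conjunct ~E is False.
  E = False: simplifies to (~((~P & S)) -> ((P | ~S) & (((~P & P) & P) & (~P | V)))) & (P & (S & (S & P))).
    P = True: the conjunct ~((~P & S)) -> ((P | ~S) & (((~P & P) & P) & (~P | V))) becomes ~False -> (True & False) = False.
    P = False: the conjunct P is False.
Case U = False: the conjunct ~(((~P & (U & S)) | ((S & U) & E))) -> ((((P <-> ~E) | ~S) & (U | ~P)) & (((~P & P) & (~U | P)) & ((~P | V) & U))) becomes ~False -> ((((P <-> ~E) | ~S) & ~P) & False) = False.
Both cases fail — unsatisfiable.

No satisfying assignment exists.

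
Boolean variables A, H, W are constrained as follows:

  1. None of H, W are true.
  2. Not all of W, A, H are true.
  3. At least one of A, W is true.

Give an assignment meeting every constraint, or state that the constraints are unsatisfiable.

A = True; H = False; W = False

  (1) {H, W}: 0 true — none ✓
  (2) {W, A, H}: 1/3 true — not all ✓
  (3) {A, W}: 1 true — at least one ✓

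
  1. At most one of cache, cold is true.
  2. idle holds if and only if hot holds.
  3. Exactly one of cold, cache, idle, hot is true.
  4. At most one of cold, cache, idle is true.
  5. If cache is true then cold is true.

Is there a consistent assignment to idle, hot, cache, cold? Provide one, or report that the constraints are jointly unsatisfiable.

idle: False, hot: False, cache: False, cold: True

  (1) {cache, cold}: 1 true — at most one ✓
  (2) idle=F, hot=F — same ✓
  (3) {cold, cache, idle, hot}: 1 true — exactly one ✓
  (4) {cold, cache, idle}: 1 true — at most one ✓
  (5) cache=F ⇒ cold: vacuous ✓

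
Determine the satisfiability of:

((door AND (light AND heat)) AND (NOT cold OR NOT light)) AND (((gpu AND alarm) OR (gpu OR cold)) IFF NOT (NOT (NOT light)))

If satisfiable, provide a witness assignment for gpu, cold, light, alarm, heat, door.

gpu = False, cold = False, light = True, alarm = False, heat = True, door = True

  (door AND (light AND heat)) AND (NOT cold OR NOT light) = True
    door AND (light AND heat) = True
      light AND heat = True
    NOT cold OR NOT light = True
      NOT cold = True
      NOT light = False
  ((gpu AND alarm) OR (gpu OR cold)) IFF NOT (NOT (NOT light)) = True
    (gpu AND alarm) OR (gpu OR cold) = False
      gpu AND alarm = False
      gpu OR cold = False
    NOT (NOT (NOT light)) = False
      NOT (NOT light) = True
        NOT light = False
Both conjuncts True, so the formula holds.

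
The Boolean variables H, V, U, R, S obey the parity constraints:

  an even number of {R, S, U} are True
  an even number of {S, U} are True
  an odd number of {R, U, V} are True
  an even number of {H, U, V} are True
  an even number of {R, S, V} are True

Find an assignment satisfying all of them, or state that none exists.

Unsatisfiable

Adding constraints 2, 3, 5 mod 2: every variable appears an even number of times on the left, so the left side is 0.
But the right sides sum to 1 (mod 2). 0 ≠ 1 — the system is inconsistent.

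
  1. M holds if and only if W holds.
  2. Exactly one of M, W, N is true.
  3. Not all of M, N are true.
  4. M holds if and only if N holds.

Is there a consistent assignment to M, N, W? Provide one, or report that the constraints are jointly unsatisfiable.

Unsatisfiable

Case N = True:
  (2) with N=T forces M = False.
  Constraint (4) is violated (M=F, N=T) — contradiction.
Case N = False:
  (4) with N=F forces M = False.
  (1) with M=F forces W = False.
  Constraint (2) is violated (M=F, W=F, N=F) — contradiction.
Both cases fail — unsatisfiable.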